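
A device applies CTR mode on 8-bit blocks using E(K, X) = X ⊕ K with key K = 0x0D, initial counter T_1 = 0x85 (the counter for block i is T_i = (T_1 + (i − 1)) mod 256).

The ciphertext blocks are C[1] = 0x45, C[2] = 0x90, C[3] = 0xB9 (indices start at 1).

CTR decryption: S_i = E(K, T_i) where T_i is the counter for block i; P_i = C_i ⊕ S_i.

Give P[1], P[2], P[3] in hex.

P[1]: T = 0x85, S = E(K, T) = 0x88; 0x45 ⊕ 0x88 = 0xCD.
P[2]: T = 0x86, S = E(K, T) = 0x8B; 0x90 ⊕ 0x8B = 0x1B.
P[3]: T = 0x87, S = E(K, T) = 0x8A; 0xB9 ⊕ 0x8A = 0x33.

P[1] = 0xCD, P[2] = 0x1B, P[3] = 0x33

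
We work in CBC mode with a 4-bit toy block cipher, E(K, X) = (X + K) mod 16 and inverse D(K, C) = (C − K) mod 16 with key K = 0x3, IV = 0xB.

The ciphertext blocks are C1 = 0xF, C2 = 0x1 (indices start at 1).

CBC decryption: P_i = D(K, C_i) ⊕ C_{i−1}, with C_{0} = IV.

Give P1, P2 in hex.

P1 = 0x7, P2 = 0x1

P1: D(K, 0xF) = 0xC; 0xC ⊕ 0xB = 0x7.
P2: D(K, 0x1) = 0xE; 0xE ⊕ 0xF = 0x1.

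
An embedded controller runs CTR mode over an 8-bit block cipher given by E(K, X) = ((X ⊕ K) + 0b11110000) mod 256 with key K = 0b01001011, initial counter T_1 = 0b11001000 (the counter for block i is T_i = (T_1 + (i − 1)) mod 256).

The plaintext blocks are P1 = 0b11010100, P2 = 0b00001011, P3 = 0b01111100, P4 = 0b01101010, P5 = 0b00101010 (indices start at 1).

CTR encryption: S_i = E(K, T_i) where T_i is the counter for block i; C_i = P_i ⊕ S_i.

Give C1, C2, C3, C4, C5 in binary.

C1 = 0b10100111, C2 = 0b01111001, C3 = 0b00001101, C4 = 0b00011010, C5 = 0b01011101

C1: T = 0b11001000, S = E(K, T) = 0b01110011; 0b11010100 ⊕ 0b01110011 = 0b10100111.
C2: T = 0b11001001, S = E(K, T) = 0b01110010; 0b00001011 ⊕ 0b01110010 = 0b01111001.
C3: T = 0b11001010, S = E(K, T) = 0b01110001; 0b01111100 ⊕ 0b01110001 = 0b00001101.
C4: T = 0b11001011, S = E(K, T) = 0b01110000; 0b01101010 ⊕ 0b01110000 = 0b00011010.
C5: T = 0b11001100, S = E(K, T) = 0b01110111; 0b00101010 ⊕ 0b01110111 = 0b01011101.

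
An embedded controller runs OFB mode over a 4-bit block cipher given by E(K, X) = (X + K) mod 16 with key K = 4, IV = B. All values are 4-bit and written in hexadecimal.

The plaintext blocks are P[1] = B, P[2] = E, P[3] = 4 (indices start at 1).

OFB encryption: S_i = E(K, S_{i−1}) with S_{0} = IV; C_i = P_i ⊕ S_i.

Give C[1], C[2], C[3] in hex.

C[1]: S = E(K, B) = F; B ⊕ F = 4.
C[2]: S = E(K, F) = 3; E ⊕ 3 = D.
C[3]: S = E(K, 3) = 7; 4 ⊕ 7 = 3.

C[1] = 4, C[2] = D, C[3] = 3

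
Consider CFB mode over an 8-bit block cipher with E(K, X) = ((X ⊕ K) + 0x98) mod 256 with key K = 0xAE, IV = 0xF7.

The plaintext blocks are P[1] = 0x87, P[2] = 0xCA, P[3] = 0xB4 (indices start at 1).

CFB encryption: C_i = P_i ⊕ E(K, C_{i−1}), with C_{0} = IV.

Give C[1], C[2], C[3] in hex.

C[1] = 0x76, C[2] = 0xBA, C[3] = 0x18

C[1]: E(K, 0xF7) = 0xF1; 0x87 ⊕ 0xF1 = 0x76.
C[2]: E(K, 0x76) = 0x70; 0xCA ⊕ 0x70 = 0xBA.
C[3]: E(K, 0xBA) = 0xAC; 0xB4 ⊕ 0xAC = 0x18.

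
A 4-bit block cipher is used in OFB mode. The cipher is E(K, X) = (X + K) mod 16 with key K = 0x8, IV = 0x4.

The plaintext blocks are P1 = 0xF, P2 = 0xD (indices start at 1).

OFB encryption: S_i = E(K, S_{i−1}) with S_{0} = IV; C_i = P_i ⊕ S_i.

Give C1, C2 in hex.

C1: S = E(K, 0x4) = 0xC; 0xF ⊕ 0xC = 0x3.
C2: S = E(K, 0xC) = 0x4; 0xD ⊕ 0x4 = 0x9.

C1 = 0x3, C2 = 0x9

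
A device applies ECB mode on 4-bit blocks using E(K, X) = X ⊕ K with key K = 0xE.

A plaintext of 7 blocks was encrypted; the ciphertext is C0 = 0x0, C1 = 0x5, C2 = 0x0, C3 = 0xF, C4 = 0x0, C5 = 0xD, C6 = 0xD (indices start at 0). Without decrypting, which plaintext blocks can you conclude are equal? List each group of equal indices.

ECB encrypts each block independently with the same key, so equal ciphertext blocks imply equal plaintext blocks.
C0 = C2 = C4 = 0x0, so P0 = P2 = P4.
C5 = C6 = 0xD, so P5 = P6.

P0 = P2 = P4; P5 = P6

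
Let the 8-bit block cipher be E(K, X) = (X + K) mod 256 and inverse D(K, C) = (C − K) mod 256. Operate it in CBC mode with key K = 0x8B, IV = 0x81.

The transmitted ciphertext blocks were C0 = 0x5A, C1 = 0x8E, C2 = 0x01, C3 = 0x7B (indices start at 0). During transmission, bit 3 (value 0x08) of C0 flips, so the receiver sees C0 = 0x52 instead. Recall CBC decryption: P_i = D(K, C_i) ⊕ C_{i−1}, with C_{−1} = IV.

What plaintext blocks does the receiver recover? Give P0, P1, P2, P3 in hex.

P0 = 0x46, P1 = 0x51, P2 = 0xF8, P3 = 0xF1

Only C0 changed, to 0x52. In CBC, a change in C_i garbles P_i and flips the same bit in P_{i+1}. Decrypting the received ciphertext:
P0: D(K, 0x52) = 0xC7; 0xC7 ⊕ 0x81 = 0x46.
P1: D(K, 0x8E) = 0x03; 0x03 ⊕ 0x52 = 0x51.
P2: D(K, 0x01) = 0x76; 0x76 ⊕ 0x8E = 0xF8.
P3: D(K, 0x7B) = 0xF0; 0xF0 ⊕ 0x01 = 0xF1.
Blocks that differ from the original plaintext: P0, P1.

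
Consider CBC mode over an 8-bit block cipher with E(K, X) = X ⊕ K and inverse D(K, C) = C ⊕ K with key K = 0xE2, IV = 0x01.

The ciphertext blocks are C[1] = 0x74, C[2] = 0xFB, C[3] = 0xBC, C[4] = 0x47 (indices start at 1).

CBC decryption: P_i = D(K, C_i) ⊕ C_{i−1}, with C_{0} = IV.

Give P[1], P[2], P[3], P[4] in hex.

P[1] = 0x97, P[2] = 0x6D, P[3] = 0xA5, P[4] = 0x19

P[1]: D(K, 0x74) = 0x96; 0x96 ⊕ 0x01 = 0x97.
P[2]: D(K, 0xFB) = 0x19; 0x19 ⊕ 0x74 = 0x6D.
P[3]: D(K, 0xBC) = 0x5E; 0x5E ⊕ 0xFB = 0xA5.
P[4]: D(K, 0x47) = 0xA5; 0xA5 ⊕ 0xBC = 0x19.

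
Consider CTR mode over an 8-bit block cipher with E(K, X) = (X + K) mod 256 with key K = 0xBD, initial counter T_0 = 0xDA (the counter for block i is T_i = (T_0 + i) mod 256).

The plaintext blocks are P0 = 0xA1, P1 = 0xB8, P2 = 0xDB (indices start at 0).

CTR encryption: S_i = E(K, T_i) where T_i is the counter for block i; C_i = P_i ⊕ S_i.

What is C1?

C1 = 0x20

C0: T = 0xDA, S = E(K, T) = 0x97; 0xA1 ⊕ 0x97 = 0x36.
C1: T = 0xDB, S = E(K, T) = 0x98; 0xB8 ⊕ 0x98 = 0x20.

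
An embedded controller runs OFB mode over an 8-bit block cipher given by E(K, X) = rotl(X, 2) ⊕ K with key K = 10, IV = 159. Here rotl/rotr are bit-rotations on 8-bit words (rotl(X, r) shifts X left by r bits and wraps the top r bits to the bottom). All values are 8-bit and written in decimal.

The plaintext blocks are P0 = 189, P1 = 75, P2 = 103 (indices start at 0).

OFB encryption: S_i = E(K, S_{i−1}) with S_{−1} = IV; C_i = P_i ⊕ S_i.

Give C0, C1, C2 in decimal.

C0: S = E(K, 159) = 116; 189 ⊕ 116 = 201.
C1: S = E(K, 116) = 219; 75 ⊕ 219 = 144.
C2: S = E(K, 219) = 101; 103 ⊕ 101 = 2.

C0 = 201, C1 = 144, C2 = 2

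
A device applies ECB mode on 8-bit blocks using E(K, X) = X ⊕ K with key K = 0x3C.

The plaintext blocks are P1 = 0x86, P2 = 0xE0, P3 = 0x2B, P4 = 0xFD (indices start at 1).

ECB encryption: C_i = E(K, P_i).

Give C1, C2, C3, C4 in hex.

C1 = 0xBA, C2 = 0xDC, C3 = 0x17, C4 = 0xC1

C1: E(K, 0x86) = 0xBA.
C2: E(K, 0xE0) = 0xDC.
C3: E(K, 0x2B) = 0x17.
C4: E(K, 0xFD) = 0xC1.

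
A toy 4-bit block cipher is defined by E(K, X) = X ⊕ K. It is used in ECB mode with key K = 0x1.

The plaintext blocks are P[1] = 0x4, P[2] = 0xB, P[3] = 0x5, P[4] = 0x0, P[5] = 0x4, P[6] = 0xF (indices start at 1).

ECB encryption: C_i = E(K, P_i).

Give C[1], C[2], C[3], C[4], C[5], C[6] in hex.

C[1] = 0x5, C[2] = 0xA, C[3] = 0x4, C[4] = 0x1, C[5] = 0x5, C[6] = 0xE

C[1]: E(K, 0x4) = 0x5.
C[2]: E(K, 0xB) = 0xA.
C[3]: E(K, 0x5) = 0x4.
C[4]: E(K, 0x0) = 0x1.
C[5]: E(K, 0x4) = 0x5.
C[6]: E(K, 0xF) = 0xE.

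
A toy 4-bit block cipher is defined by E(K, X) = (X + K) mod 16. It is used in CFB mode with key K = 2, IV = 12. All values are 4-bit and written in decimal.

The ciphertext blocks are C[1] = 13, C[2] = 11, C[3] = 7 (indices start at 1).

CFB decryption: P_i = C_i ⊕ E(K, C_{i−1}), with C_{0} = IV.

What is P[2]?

P[2] = 4

P[2]: E(K, 13) = 15; 11 ⊕ 15 = 4.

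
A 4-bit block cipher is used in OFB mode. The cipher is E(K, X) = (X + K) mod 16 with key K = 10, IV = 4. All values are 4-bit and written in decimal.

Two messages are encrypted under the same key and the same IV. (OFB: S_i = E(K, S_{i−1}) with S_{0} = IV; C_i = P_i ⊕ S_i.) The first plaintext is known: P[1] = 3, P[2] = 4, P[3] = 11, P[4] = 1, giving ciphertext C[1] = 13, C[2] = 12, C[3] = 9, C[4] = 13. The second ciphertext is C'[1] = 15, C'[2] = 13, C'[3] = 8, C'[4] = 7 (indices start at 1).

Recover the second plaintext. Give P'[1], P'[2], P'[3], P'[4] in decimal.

In OFB with a reused IV, both messages share the same keystream S_i, so C_i ⊕ C'_i = P_i ⊕ P'_i and thus P'_i = P_i ⊕ C_i ⊕ C'_i.
P'[1]: 3 ⊕ 13 ⊕ 15 = 1.
P'[2]: 4 ⊕ 12 ⊕ 13 = 5.
P'[3]: 11 ⊕ 9 ⊕ 8 = 10.
P'[4]: 1 ⊕ 13 ⊕ 7 = 11.

P'[1] = 1, P'[2] = 5, P'[3] = 10, P'[4] = 11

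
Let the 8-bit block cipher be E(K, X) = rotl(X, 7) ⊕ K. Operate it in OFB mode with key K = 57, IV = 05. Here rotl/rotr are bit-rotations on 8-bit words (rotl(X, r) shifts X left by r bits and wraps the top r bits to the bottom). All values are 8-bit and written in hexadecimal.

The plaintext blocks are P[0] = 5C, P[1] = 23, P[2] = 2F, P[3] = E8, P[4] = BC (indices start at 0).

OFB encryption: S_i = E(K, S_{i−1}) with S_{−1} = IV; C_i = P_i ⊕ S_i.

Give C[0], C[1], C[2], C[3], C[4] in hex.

C[0] = 89, C[1] = 9E, C[2] = A6, C[3] = 7B, C[4] = 22

C[0]: S = E(K, 05) = D5; 5C ⊕ D5 = 89.
C[1]: S = E(K, D5) = BD; 23 ⊕ BD = 9E.
C[2]: S = E(K, BD) = 89; 2F ⊕ 89 = A6.
C[3]: S = E(K, 89) = 93; E8 ⊕ 93 = 7B.
C[4]: S = E(K, 93) = 9E; BC ⊕ 9E = 22.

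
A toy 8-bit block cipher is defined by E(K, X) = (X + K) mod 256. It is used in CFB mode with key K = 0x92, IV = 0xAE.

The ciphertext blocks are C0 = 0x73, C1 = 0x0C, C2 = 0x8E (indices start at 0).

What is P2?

P2 = 0x10

CFB decryption: P_i = C_i ⊕ E(K, C_{i−1}), with C_{−1} = IV.
P2: E(K, 0x0C) = 0x9E; 0x8E ⊕ 0x9E = 0x10.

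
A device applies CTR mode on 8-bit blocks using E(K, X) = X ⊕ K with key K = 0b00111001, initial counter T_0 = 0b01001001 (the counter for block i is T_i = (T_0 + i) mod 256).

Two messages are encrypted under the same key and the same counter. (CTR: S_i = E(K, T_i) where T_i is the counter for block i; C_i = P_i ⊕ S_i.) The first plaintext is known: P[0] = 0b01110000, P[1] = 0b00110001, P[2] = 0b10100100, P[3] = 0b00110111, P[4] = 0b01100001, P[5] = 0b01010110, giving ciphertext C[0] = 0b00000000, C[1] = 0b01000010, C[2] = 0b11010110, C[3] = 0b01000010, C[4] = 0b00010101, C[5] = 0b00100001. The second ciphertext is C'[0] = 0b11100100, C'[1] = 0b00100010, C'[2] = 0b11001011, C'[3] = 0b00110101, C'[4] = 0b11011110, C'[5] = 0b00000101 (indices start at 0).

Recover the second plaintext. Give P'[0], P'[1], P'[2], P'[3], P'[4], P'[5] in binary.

In CTR with a reused counter, both messages share the same keystream S_i, so C_i ⊕ C'_i = P_i ⊕ P'_i and thus P'_i = P_i ⊕ C_i ⊕ C'_i.
P'[0]: 0b01110000 ⊕ 0b00000000 ⊕ 0b11100100 = 0b10010100.
P'[1]: 0b00110001 ⊕ 0b01000010 ⊕ 0b00100010 = 0b01010001.
P'[2]: 0b10100100 ⊕ 0b11010110 ⊕ 0b11001011 = 0b10111001.
P'[3]: 0b00110111 ⊕ 0b01000010 ⊕ 0b00110101 = 0b01000000.
P'[4]: 0b01100001 ⊕ 0b00010101 ⊕ 0b11011110 = 0b10101010.
P'[5]: 0b01010110 ⊕ 0b00100001 ⊕ 0b00000101 = 0b01110010.

P'[0] = 0b10010100, P'[1] = 0b01010001, P'[2] = 0b10111001, P'[3] = 0b01000000, P'[4] = 0b10101010, P'[5] = 0b01110010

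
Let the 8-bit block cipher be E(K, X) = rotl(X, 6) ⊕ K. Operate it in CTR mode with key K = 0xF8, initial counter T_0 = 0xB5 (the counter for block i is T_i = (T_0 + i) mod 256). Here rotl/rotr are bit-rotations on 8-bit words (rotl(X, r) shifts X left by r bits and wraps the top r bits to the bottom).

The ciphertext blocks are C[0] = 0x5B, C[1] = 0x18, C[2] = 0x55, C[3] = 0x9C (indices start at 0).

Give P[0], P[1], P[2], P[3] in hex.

CTR decryption: S_i = E(K, T_i) where T_i is the counter for block i; P_i = C_i ⊕ S_i.
P[0]: T = 0xB5, S = E(K, T) = 0x95; 0x5B ⊕ 0x95 = 0xCE.
P[1]: T = 0xB6, S = E(K, T) = 0x55; 0x18 ⊕ 0x55 = 0x4D.
P[2]: T = 0xB7, S = E(K, T) = 0x15; 0x55 ⊕ 0x15 = 0x40.
P[3]: T = 0xB8, S = E(K, T) = 0xD6; 0x9C ⊕ 0xD6 = 0x4A.

P[0] = 0xCE, P[1] = 0x4D, P[2] = 0x40, P[3] = 0x4A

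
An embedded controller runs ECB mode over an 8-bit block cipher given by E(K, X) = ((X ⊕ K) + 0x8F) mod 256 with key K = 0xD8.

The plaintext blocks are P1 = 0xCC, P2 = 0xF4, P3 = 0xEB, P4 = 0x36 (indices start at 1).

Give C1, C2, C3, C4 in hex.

C1 = 0xA3, C2 = 0xBB, C3 = 0xC2, C4 = 0x7D

ECB encryption: C_i = E(K, P_i).
C1: E(K, 0xCC) = 0xA3.
C2: E(K, 0xF4) = 0xBB.
C3: E(K, 0xEB) = 0xC2.
C4: E(K, 0x36) = 0x7D.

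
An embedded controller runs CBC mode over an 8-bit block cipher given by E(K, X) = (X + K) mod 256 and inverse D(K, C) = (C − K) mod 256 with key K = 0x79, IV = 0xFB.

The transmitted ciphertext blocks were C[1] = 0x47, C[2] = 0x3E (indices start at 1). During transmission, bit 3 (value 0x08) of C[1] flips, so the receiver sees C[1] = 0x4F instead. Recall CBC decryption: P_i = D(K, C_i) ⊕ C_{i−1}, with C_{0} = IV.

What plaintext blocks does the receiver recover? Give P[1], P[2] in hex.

P[1] = 0x2D, P[2] = 0x8A

Only C[1] changed, to 0x4F. In CBC, a change in C_i garbles P_i and flips the same bit in P_{i+1}. Decrypting the received ciphertext:
P[1]: D(K, 0x4F) = 0xD6; 0xD6 ⊕ 0xFB = 0x2D.
P[2]: D(K, 0x3E) = 0xC5; 0xC5 ⊕ 0x4F = 0x8A.
Blocks that differ from the original plaintext: P[1], P[2].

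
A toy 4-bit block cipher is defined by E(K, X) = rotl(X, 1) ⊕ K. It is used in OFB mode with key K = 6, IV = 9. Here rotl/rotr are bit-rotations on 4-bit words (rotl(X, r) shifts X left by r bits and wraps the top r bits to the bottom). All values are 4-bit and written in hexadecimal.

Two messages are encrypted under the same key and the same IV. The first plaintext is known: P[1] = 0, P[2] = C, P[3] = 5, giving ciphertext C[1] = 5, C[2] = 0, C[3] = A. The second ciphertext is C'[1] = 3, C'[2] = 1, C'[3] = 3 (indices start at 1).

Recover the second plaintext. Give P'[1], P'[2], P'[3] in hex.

In OFB with a reused IV, both messages share the same keystream S_i, so C_i ⊕ C'_i = P_i ⊕ P'_i and thus P'_i = P_i ⊕ C_i ⊕ C'_i.
P'[1]: 0 ⊕ 5 ⊕ 3 = 6.
P'[2]: C ⊕ 0 ⊕ 1 = D.
P'[3]: 5 ⊕ A ⊕ 3 = C.

P'[1] = 6, P'[2] = D, P'[3] = C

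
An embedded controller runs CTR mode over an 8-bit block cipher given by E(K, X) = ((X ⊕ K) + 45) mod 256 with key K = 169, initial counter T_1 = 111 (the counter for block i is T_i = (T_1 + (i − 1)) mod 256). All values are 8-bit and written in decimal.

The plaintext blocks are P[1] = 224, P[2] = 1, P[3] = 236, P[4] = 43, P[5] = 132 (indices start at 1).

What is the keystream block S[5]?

CTR encryption: S_i = E(K, T_i) where T_i is the counter for block i; C_i = P_i ⊕ S_i.
C[1]: T = 111, S = E(K, T) = 243; 224 ⊕ 243 = 19.
C[2]: T = 112, S = E(K, T) = 6; 1 ⊕ 6 = 7.
C[3]: T = 113, S = E(K, T) = 5; 236 ⊕ 5 = 233.
C[4]: T = 114, S = E(K, T) = 8; 43 ⊕ 8 = 35.
C[5]: T = 115, S = E(K, T) = 7; 132 ⊕ 7 = 131.
So S[5] = 7.

7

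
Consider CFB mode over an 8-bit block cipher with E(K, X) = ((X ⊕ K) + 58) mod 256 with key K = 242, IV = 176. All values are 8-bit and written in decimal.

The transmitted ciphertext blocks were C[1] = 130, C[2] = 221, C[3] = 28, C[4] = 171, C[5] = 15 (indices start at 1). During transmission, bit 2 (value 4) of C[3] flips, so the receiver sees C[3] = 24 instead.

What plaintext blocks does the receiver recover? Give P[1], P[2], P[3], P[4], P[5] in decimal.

P[1] = 254, P[2] = 119, P[3] = 113, P[4] = 143, P[5] = 156

CFB decryption: P_i = C_i ⊕ E(K, C_{i−1}), with C_{0} = IV.
Only C[3] changed, to 24. In CFB, a change in C_i flips the same bit in P_i and garbles P_{i+1}. Decrypting the received ciphertext:
P[1]: E(K, 176) = 124; 130 ⊕ 124 = 254.
P[2]: E(K, 130) = 170; 221 ⊕ 170 = 119.
P[3]: E(K, 221) = 105; 24 ⊕ 105 = 113.
P[4]: E(K, 24) = 36; 171 ⊕ 36 = 143.
P[5]: E(K, 171) = 147; 15 ⊕ 147 = 156.
Blocks that differ from the original plaintext: P[3], P[4].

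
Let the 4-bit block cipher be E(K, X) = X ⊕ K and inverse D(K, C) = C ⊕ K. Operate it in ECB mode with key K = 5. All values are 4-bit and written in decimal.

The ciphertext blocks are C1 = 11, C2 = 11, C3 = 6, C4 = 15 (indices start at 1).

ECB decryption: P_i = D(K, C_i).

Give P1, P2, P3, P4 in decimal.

P1 = 14, P2 = 14, P3 = 3, P4 = 10

P1: D(K, 11) = 14.
P2: D(K, 11) = 14.
P3: D(K, 6) = 3.
P4: D(K, 15) = 10.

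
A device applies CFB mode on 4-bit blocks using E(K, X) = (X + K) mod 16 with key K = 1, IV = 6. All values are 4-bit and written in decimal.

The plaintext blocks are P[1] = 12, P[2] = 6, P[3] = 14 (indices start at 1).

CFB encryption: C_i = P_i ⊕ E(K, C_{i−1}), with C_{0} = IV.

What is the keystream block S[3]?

11

C[1]: E(K, 6) = 7; 12 ⊕ 7 = 11.
C[2]: E(K, 11) = 12; 6 ⊕ 12 = 10.
C[3]: E(K, 10) = 11; 14 ⊕ 11 = 5.
So S[3] = 11.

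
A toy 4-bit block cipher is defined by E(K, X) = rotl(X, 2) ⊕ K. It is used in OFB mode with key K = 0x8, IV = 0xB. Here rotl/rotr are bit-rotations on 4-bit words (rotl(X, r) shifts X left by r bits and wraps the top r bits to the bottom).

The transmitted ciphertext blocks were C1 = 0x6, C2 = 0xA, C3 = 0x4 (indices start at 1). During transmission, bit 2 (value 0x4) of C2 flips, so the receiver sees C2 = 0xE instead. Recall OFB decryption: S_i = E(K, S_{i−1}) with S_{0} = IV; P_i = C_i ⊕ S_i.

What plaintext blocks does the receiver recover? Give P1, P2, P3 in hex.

P1 = 0x0, P2 = 0xF, P3 = 0x8

Only C2 changed, to 0xE. In OFB, a change in C_i flips the same bit in P_i only; the keystream is unaffected. Decrypting the received ciphertext:
P1: S = E(K, 0xB) = 0x6; 0x6 ⊕ 0x6 = 0x0.
P2: S = E(K, 0x6) = 0x1; 0xE ⊕ 0x1 = 0xF.
P3: S = E(K, 0x1) = 0xC; 0x4 ⊕ 0xC = 0x8.
Blocks that differ from the original plaintext: P2.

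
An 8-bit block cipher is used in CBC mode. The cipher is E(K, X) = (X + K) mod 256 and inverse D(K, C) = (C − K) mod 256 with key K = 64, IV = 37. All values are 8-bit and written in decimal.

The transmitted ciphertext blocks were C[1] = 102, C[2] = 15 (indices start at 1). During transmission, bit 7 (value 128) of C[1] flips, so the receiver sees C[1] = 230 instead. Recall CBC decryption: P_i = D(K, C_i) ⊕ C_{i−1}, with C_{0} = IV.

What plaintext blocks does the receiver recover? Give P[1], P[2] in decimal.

Only C[1] changed, to 230. In CBC, a change in C_i garbles P_i and flips the same bit in P_{i+1}. Decrypting the received ciphertext:
P[1]: D(K, 230) = 166; 166 ⊕ 37 = 131.
P[2]: D(K, 15) = 207; 207 ⊕ 230 = 41.
Blocks that differ from the original plaintext: P[1], P[2].

P[1] = 131, P[2] = 41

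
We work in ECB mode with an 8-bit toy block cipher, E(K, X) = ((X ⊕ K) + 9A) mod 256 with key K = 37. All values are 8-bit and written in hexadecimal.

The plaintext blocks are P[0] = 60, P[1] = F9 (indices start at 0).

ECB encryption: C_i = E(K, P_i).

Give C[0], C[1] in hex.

C[0] = F1, C[1] = 68

C[0]: E(K, 60) = F1.
C[1]: E(K, F9) = 68.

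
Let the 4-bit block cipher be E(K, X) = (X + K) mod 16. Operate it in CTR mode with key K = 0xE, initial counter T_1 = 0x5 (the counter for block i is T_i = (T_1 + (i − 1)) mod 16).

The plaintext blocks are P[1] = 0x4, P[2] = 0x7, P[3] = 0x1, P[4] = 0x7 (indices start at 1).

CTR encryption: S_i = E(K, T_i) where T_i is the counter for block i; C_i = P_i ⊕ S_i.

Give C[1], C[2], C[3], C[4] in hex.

C[1]: T = 0x5, S = E(K, T) = 0x3; 0x4 ⊕ 0x3 = 0x7.
C[2]: T = 0x6, S = E(K, T) = 0x4; 0x7 ⊕ 0x4 = 0x3.
C[3]: T = 0x7, S = E(K, T) = 0x5; 0x1 ⊕ 0x5 = 0x4.
C[4]: T = 0x8, S = E(K, T) = 0x6; 0x7 ⊕ 0x6 = 0x1.

C[1] = 0x7, C[2] = 0x3, C[3] = 0x4, C[4] = 0x1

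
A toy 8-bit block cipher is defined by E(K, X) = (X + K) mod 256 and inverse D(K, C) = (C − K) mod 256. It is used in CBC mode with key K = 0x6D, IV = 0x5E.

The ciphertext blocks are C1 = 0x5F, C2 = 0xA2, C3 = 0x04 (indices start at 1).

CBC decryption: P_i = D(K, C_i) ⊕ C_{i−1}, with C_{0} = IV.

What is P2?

P2 = 0x6A

P2: D(K, 0xA2) = 0x35; 0x35 ⊕ 0x5F = 0x6A.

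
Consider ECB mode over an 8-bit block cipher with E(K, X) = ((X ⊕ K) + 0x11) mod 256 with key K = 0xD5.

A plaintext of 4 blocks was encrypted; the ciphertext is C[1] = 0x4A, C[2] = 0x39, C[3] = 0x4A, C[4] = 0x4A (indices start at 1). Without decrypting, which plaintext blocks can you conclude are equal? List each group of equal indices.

P[1] = P[3] = P[4]

ECB encrypts each block independently with the same key, so equal ciphertext blocks imply equal plaintext blocks.
C[1] = C[3] = C[4] = 0x4A, so P[1] = P[3] = P[4].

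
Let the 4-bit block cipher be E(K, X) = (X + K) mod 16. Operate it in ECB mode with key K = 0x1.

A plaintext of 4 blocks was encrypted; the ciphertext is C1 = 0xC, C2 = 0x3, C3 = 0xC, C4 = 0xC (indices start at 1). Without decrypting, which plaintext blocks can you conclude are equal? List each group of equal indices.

P1 = P3 = P4

ECB encrypts each block independently with the same key, so equal ciphertext blocks imply equal plaintext blocks.
C1 = C3 = C4 = 0xC, so P1 = P3 = P4.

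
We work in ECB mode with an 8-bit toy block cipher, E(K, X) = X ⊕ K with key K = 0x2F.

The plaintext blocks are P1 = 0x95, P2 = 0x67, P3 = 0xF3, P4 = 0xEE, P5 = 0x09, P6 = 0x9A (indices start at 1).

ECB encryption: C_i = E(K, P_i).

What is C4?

C4 = 0xC1

C4: E(K, 0xEE) = 0xC1.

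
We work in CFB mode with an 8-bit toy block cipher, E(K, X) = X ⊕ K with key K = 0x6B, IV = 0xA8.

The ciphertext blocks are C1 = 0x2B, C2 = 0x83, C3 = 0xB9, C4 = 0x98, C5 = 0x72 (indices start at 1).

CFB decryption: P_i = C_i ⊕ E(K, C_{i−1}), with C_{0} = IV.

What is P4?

P4: E(K, 0xB9) = 0xD2; 0x98 ⊕ 0xD2 = 0x4A.

P4 = 0x4A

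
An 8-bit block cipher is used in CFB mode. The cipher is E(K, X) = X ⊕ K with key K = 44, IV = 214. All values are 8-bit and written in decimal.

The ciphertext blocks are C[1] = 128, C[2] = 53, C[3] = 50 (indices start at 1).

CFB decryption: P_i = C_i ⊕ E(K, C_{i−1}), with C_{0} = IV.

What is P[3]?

P[3] = 43

P[3]: E(K, 53) = 25; 50 ⊕ 25 = 43.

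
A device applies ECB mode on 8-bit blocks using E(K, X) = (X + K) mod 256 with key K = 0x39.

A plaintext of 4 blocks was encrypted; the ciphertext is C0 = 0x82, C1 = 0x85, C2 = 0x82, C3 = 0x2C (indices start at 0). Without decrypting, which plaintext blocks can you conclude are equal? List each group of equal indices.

ECB encrypts each block independently with the same key, so equal ciphertext blocks imply equal plaintext blocks.
C0 = C2 = 0x82, so P0 = P2.

P0 = P2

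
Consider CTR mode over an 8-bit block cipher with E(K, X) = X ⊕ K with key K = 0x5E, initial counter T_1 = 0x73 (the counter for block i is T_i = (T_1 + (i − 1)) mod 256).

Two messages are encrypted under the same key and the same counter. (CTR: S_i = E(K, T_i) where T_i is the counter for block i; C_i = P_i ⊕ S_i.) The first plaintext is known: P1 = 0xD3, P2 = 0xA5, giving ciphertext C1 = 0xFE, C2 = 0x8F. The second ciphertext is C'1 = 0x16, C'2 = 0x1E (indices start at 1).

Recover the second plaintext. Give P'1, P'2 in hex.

In CTR with a reused counter, both messages share the same keystream S_i, so C_i ⊕ C'_i = P_i ⊕ P'_i and thus P'_i = P_i ⊕ C_i ⊕ C'_i.
P'1: 0xD3 ⊕ 0xFE ⊕ 0x16 = 0x3B.
P'2: 0xA5 ⊕ 0x8F ⊕ 0x1E = 0x34.

P'1 = 0x3B, P'2 = 0x34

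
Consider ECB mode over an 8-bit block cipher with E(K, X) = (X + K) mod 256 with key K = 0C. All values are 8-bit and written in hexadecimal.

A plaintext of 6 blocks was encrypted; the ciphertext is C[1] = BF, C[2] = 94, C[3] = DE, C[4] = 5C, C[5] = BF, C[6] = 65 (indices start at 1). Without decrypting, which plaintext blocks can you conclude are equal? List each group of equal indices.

ECB encrypts each block independently with the same key, so equal ciphertext blocks imply equal plaintext blocks.
C[1] = C[5] = BF, so P[1] = P[5].

P[1] = P[5]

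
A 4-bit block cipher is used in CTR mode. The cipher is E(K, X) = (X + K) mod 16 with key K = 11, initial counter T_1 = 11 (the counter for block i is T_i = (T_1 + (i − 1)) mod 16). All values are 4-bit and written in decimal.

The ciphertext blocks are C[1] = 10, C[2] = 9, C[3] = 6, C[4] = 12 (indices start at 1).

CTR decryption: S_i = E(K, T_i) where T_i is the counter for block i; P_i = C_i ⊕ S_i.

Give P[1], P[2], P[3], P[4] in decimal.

P[1]: T = 11, S = E(K, T) = 6; 10 ⊕ 6 = 12.
P[2]: T = 12, S = E(K, T) = 7; 9 ⊕ 7 = 14.
P[3]: T = 13, S = E(K, T) = 8; 6 ⊕ 8 = 14.
P[4]: T = 14, S = E(K, T) = 9; 12 ⊕ 9 = 5.

P[1] = 12, P[2] = 14, P[3] = 14, P[4] = 5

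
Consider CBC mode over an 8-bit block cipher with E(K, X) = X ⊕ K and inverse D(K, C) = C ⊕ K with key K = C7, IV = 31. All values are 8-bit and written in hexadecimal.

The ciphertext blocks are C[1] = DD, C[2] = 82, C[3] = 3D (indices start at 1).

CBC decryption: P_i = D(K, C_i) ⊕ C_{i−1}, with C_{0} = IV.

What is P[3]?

P[3] = 78

P[3]: D(K, 3D) = FA; FA ⊕ 82 = 78.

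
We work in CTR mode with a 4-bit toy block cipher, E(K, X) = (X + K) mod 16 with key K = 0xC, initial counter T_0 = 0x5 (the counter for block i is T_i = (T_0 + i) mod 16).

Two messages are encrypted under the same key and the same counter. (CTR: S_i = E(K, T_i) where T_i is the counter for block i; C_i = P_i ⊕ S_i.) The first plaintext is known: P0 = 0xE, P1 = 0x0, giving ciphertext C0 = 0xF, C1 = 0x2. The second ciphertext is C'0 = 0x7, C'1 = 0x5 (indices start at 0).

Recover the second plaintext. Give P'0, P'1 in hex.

P'0 = 0x6, P'1 = 0x7

In CTR with a reused counter, both messages share the same keystream S_i, so C_i ⊕ C'_i = P_i ⊕ P'_i and thus P'_i = P_i ⊕ C_i ⊕ C'_i.
P'0: 0xE ⊕ 0xF ⊕ 0x7 = 0x6.
P'1: 0x0 ⊕ 0x2 ⊕ 0x5 = 0x7.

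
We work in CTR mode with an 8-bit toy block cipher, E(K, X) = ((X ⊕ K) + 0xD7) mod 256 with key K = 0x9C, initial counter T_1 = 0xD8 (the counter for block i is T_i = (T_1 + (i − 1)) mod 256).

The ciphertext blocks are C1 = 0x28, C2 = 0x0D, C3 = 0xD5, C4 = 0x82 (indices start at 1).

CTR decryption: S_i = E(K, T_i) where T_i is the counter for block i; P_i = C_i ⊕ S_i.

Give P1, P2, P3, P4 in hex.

P1 = 0x33, P2 = 0x11, P3 = 0xC8, P4 = 0x9C

P1: T = 0xD8, S = E(K, T) = 0x1B; 0x28 ⊕ 0x1B = 0x33.
P2: T = 0xD9, S = E(K, T) = 0x1C; 0x0D ⊕ 0x1C = 0x11.
P3: T = 0xDA, S = E(K, T) = 0x1D; 0xD5 ⊕ 0x1D = 0xC8.
P4: T = 0xDB, S = E(K, T) = 0x1E; 0x82 ⊕ 0x1E = 0x9C.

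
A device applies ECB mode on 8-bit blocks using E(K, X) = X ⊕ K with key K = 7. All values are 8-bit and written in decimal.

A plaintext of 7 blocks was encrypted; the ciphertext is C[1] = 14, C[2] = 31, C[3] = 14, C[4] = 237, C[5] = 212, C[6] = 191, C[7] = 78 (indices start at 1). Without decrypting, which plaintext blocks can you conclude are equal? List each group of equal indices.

ECB encrypts each block independently with the same key, so equal ciphertext blocks imply equal plaintext blocks.
C[1] = C[3] = 14, so P[1] = P[3].

P[1] = P[3]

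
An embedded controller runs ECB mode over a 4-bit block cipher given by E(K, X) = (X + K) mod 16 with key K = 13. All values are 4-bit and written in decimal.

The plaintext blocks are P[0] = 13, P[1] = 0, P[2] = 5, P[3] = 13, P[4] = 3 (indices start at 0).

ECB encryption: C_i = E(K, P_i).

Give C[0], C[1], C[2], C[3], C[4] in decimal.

C[0]: E(K, 13) = 10.
C[1]: E(K, 0) = 13.
C[2]: E(K, 5) = 2.
C[3]: E(K, 13) = 10.
C[4]: E(K, 3) = 0.

C[0] = 10, C[1] = 13, C[2] = 2, C[3] = 10, C[4] = 0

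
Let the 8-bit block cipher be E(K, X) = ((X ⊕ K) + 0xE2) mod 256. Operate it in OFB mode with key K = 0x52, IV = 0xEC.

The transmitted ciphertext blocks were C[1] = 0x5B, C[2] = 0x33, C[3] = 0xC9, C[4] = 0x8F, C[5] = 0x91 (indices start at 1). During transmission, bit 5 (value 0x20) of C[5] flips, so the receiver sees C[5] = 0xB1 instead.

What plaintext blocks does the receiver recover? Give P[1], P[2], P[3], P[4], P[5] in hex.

OFB decryption: S_i = E(K, S_{i−1}) with S_{0} = IV; P_i = C_i ⊕ S_i.
Only C[5] changed, to 0xB1. In OFB, a change in C_i flips the same bit in P_i only; the keystream is unaffected. Decrypting the received ciphertext:
P[1]: S = E(K, 0xEC) = 0xA0; 0x5B ⊕ 0xA0 = 0xFB.
P[2]: S = E(K, 0xA0) = 0xD4; 0x33 ⊕ 0xD4 = 0xE7.
P[3]: S = E(K, 0xD4) = 0x68; 0xC9 ⊕ 0x68 = 0xA1.
P[4]: S = E(K, 0x68) = 0x1C; 0x8F ⊕ 0x1C = 0x93.
P[5]: S = E(K, 0x1C) = 0x30; 0xB1 ⊕ 0x30 = 0x81.
Blocks that differ from the original plaintext: P[5].

P[1] = 0xFB, P[2] = 0xE7, P[3] = 0xA1, P[4] = 0x93, P[5] = 0x81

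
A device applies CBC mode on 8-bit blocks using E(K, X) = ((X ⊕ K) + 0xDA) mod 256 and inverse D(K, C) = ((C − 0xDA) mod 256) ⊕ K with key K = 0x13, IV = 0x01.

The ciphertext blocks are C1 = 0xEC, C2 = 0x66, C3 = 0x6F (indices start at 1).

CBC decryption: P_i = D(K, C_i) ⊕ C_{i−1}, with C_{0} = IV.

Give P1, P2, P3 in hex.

P1 = 0x00, P2 = 0x73, P3 = 0xE0

P1: D(K, 0xEC) = 0x01; 0x01 ⊕ 0x01 = 0x00.
P2: D(K, 0x66) = 0x9F; 0x9F ⊕ 0xEC = 0x73.
P3: D(K, 0x6F) = 0x86; 0x86 ⊕ 0x66 = 0xE0.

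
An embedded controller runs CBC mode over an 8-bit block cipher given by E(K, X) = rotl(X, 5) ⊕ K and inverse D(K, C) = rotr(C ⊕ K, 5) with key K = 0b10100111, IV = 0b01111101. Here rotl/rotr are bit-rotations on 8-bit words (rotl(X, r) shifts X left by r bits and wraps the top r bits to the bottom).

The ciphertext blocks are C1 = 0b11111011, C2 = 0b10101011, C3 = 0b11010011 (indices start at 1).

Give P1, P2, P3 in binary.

CBC decryption: P_i = D(K, C_i) ⊕ C_{i−1}, with C_{0} = IV.
P1: D(K, 0b11111011) = 0b11100010; 0b11100010 ⊕ 0b01111101 = 0b10011111.
P2: D(K, 0b10101011) = 0b01100000; 0b01100000 ⊕ 0b11111011 = 0b10011011.
P3: D(K, 0b11010011) = 0b10100011; 0b10100011 ⊕ 0b10101011 = 0b00001000.

P1 = 0b10011111, P2 = 0b10011011, P3 = 0b00001000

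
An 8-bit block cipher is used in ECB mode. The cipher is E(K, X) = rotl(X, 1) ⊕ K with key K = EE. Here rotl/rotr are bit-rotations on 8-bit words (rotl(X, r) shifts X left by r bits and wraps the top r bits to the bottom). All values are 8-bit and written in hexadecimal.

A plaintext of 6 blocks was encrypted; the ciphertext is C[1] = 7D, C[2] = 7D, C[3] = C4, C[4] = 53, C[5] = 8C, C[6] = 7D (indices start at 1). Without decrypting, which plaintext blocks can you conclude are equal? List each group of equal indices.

P[1] = P[2] = P[6]

ECB encrypts each block independently with the same key, so equal ciphertext blocks imply equal plaintext blocks.
C[1] = C[2] = C[6] = 7D, so P[1] = P[2] = P[6].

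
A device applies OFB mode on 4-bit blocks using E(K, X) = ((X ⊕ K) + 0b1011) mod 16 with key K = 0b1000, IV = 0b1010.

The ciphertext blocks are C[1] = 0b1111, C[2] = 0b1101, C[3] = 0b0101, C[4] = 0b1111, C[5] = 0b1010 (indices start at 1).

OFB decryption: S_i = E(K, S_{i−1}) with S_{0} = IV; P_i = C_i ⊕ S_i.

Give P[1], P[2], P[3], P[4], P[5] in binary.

P[1] = 0b0010, P[2] = 0b1101, P[3] = 0b0110, P[4] = 0b1001, P[5] = 0b0011

P[1]: S = E(K, 0b1010) = 0b1101; 0b1111 ⊕ 0b1101 = 0b0010.
P[2]: S = E(K, 0b1101) = 0b0000; 0b1101 ⊕ 0b0000 = 0b1101.
P[3]: S = E(K, 0b0000) = 0b0011; 0b0101 ⊕ 0b0011 = 0b0110.
P[4]: S = E(K, 0b0011) = 0b0110; 0b1111 ⊕ 0b0110 = 0b1001.
P[5]: S = E(K, 0b0110) = 0b1001; 0b1010 ⊕ 0b1001 = 0b0011.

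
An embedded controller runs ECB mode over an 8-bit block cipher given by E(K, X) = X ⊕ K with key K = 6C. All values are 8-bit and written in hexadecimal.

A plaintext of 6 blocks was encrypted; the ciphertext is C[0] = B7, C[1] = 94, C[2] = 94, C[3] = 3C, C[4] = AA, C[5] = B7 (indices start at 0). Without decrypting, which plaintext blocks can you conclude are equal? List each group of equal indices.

P[0] = P[5]; P[1] = P[2]

ECB encrypts each block independently with the same key, so equal ciphertext blocks imply equal plaintext blocks.
C[0] = C[5] = B7, so P[0] = P[5].
C[1] = C[2] = 94, so P[1] = P[2].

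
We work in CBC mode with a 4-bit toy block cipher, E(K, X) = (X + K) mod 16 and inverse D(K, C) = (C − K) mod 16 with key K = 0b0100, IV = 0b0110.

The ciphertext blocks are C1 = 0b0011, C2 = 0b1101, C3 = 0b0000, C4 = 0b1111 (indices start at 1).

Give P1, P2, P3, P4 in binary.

P1 = 0b1001, P2 = 0b1010, P3 = 0b0001, P4 = 0b1011

CBC decryption: P_i = D(K, C_i) ⊕ C_{i−1}, with C_{0} = IV.
P1: D(K, 0b0011) = 0b1111; 0b1111 ⊕ 0b0110 = 0b1001.
P2: D(K, 0b1101) = 0b1001; 0b1001 ⊕ 0b0011 = 0b1010.
P3: D(K, 0b0000) = 0b1100; 0b1100 ⊕ 0b1101 = 0b0001.
P4: D(K, 0b1111) = 0b1011; 0b1011 ⊕ 0b0000 = 0b1011.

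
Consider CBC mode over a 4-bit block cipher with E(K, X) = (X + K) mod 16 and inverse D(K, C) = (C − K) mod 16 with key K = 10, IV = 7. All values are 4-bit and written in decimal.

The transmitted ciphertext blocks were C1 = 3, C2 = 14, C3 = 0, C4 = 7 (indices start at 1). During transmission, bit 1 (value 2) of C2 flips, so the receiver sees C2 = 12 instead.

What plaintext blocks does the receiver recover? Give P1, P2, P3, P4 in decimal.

P1 = 14, P2 = 1, P3 = 10, P4 = 13

CBC decryption: P_i = D(K, C_i) ⊕ C_{i−1}, with C_{0} = IV.
Only C2 changed, to 12. In CBC, a change in C_i garbles P_i and flips the same bit in P_{i+1}. Decrypting the received ciphertext:
P1: D(K, 3) = 9; 9 ⊕ 7 = 14.
P2: D(K, 12) = 2; 2 ⊕ 3 = 1.
P3: D(K, 0) = 6; 6 ⊕ 12 = 10.
P4: D(K, 7) = 13; 13 ⊕ 0 = 13.
Blocks that differ from the original plaintext: P2, P3.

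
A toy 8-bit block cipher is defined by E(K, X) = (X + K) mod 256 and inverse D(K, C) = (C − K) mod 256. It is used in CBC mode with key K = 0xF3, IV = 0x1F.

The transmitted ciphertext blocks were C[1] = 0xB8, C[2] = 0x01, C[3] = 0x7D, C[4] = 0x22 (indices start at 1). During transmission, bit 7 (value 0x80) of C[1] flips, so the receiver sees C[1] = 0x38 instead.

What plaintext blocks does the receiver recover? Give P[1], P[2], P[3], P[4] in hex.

CBC decryption: P_i = D(K, C_i) ⊕ C_{i−1}, with C_{0} = IV.
Only C[1] changed, to 0x38. In CBC, a change in C_i garbles P_i and flips the same bit in P_{i+1}. Decrypting the received ciphertext:
P[1]: D(K, 0x38) = 0x45; 0x45 ⊕ 0x1F = 0x5A.
P[2]: D(K, 0x01) = 0x0E; 0x0E ⊕ 0x38 = 0x36.
P[3]: D(K, 0x7D) = 0x8A; 0x8A ⊕ 0x01 = 0x8B.
P[4]: D(K, 0x22) = 0x2F; 0x2F ⊕ 0x7D = 0x52.
Blocks that differ from the original plaintext: P[1], P[2].

P[1] = 0x5A, P[2] = 0x36, P[3] = 0x8B, P[4] = 0x52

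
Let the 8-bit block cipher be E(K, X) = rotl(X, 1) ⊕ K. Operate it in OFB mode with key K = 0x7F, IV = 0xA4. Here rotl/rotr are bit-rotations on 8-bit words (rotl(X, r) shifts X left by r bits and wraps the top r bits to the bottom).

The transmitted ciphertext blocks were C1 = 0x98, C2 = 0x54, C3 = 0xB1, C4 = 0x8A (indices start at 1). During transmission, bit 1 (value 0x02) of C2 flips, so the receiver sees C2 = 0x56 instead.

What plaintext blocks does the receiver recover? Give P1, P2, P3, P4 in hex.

P1 = 0xAE, P2 = 0x45, P3 = 0xE8, P4 = 0x47

OFB decryption: S_i = E(K, S_{i−1}) with S_{0} = IV; P_i = C_i ⊕ S_i.
Only C2 changed, to 0x56. In OFB, a change in C_i flips the same bit in P_i only; the keystream is unaffected. Decrypting the received ciphertext:
P1: S = E(K, 0xA4) = 0x36; 0x98 ⊕ 0x36 = 0xAE.
P2: S = E(K, 0x36) = 0x13; 0x56 ⊕ 0x13 = 0x45.
P3: S = E(K, 0x13) = 0x59; 0xB1 ⊕ 0x59 = 0xE8.
P4: S = E(K, 0x59) = 0xCD; 0x8A ⊕ 0xCD = 0x47.
Blocks that differ from the original plaintext: P2.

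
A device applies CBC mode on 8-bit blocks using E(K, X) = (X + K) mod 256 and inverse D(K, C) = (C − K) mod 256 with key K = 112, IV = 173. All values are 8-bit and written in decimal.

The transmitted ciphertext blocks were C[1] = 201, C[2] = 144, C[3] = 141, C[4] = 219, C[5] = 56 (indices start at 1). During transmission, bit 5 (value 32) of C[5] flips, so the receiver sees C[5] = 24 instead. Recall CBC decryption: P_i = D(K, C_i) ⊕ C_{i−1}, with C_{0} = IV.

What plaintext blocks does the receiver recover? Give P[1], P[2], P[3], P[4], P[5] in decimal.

Only C[5] changed, to 24. In CBC, a change in C_i garbles P_i and flips the same bit in P_{i+1}. Decrypting the received ciphertext:
P[1]: D(K, 201) = 89; 89 ⊕ 173 = 244.
P[2]: D(K, 144) = 32; 32 ⊕ 201 = 233.
P[3]: D(K, 141) = 29; 29 ⊕ 144 = 141.
P[4]: D(K, 219) = 107; 107 ⊕ 141 = 230.
P[5]: D(K, 24) = 168; 168 ⊕ 219 = 115.
Blocks that differ from the original plaintext: P[5].

P[1] = 244, P[2] = 233, P[3] = 141, P[4] = 230, P[5] = 115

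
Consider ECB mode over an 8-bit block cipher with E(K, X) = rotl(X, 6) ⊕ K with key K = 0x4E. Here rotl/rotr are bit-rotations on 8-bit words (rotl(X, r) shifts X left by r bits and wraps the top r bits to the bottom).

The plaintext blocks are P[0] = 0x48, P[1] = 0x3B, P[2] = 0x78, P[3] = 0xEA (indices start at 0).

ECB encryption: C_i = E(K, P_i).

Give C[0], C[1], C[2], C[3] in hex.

C[0]: E(K, 0x48) = 0x5C.
C[1]: E(K, 0x3B) = 0x80.
C[2]: E(K, 0x78) = 0x50.
C[3]: E(K, 0xEA) = 0xF4.

C[0] = 0x5C, C[1] = 0x80, C[2] = 0x50, C[3] = 0xF4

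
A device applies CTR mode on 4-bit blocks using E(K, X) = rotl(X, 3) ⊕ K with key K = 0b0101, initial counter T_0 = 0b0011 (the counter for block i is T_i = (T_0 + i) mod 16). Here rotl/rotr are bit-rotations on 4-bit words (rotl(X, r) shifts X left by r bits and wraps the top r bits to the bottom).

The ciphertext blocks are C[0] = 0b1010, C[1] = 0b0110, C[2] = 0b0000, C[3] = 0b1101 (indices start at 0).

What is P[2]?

P[2] = 0b1111

CTR decryption: S_i = E(K, T_i) where T_i is the counter for block i; P_i = C_i ⊕ S_i.
P[2]: T = 0b0101, S = E(K, T) = 0b1111; 0b0000 ⊕ 0b1111 = 0b1111.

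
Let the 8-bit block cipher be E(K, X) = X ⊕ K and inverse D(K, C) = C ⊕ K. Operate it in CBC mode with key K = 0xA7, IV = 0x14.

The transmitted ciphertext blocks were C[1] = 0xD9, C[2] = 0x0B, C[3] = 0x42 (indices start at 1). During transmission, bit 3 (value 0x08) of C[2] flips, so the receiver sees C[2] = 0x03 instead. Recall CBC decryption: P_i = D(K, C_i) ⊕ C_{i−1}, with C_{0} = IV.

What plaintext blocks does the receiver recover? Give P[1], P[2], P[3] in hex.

P[1] = 0x6A, P[2] = 0x7D, P[3] = 0xE6

Only C[2] changed, to 0x03. In CBC, a change in C_i garbles P_i and flips the same bit in P_{i+1}. Decrypting the received ciphertext:
P[1]: D(K, 0xD9) = 0x7E; 0x7E ⊕ 0x14 = 0x6A.
P[2]: D(K, 0x03) = 0xA4; 0xA4 ⊕ 0xD9 = 0x7D.
P[3]: D(K, 0x42) = 0xE5; 0xE5 ⊕ 0x03 = 0xE6.
Blocks that differ from the original plaintext: P[2], P[3].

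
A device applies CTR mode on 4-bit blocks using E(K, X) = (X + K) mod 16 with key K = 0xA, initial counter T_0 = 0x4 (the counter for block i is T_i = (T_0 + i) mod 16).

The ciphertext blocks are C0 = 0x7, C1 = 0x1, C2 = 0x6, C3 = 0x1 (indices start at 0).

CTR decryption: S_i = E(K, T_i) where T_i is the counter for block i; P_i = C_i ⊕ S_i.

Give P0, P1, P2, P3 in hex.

P0 = 0x9, P1 = 0xE, P2 = 0x6, P3 = 0x0

P0: T = 0x4, S = E(K, T) = 0xE; 0x7 ⊕ 0xE = 0x9.
P1: T = 0x5, S = E(K, T) = 0xF; 0x1 ⊕ 0xF = 0xE.
P2: T = 0x6, S = E(K, T) = 0x0; 0x6 ⊕ 0x0 = 0x6.
P3: T = 0x7, S = E(K, T) = 0x1; 0x1 ⊕ 0x1 = 0x0.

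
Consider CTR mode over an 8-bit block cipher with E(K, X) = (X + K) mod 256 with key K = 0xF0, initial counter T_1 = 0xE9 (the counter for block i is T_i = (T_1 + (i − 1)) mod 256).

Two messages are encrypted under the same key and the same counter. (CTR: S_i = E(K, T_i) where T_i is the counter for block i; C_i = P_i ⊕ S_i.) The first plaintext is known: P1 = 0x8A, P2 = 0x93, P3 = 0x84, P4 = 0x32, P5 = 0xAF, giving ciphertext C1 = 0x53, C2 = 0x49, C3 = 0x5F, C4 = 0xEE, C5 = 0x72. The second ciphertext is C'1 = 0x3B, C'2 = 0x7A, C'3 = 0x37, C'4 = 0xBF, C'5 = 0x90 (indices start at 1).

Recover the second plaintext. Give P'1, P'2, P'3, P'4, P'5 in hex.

P'1 = 0xE2, P'2 = 0xA0, P'3 = 0xEC, P'4 = 0x63, P'5 = 0x4D

In CTR with a reused counter, both messages share the same keystream S_i, so C_i ⊕ C'_i = P_i ⊕ P'_i and thus P'_i = P_i ⊕ C_i ⊕ C'_i.
P'1: 0x8A ⊕ 0x53 ⊕ 0x3B = 0xE2.
P'2: 0x93 ⊕ 0x49 ⊕ 0x7A = 0xA0.
P'3: 0x84 ⊕ 0x5F ⊕ 0x37 = 0xEC.
P'4: 0x32 ⊕ 0xEE ⊕ 0xBF = 0x63.
P'5: 0xAF ⊕ 0x72 ⊕ 0x90 = 0x4D.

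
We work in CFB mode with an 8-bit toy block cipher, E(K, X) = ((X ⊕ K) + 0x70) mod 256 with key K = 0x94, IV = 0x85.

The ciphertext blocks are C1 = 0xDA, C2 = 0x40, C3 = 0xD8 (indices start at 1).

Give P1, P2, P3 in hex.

P1 = 0x5B, P2 = 0xFE, P3 = 0x9C

CFB decryption: P_i = C_i ⊕ E(K, C_{i−1}), with C_{0} = IV.
P1: E(K, 0x85) = 0x81; 0xDA ⊕ 0x81 = 0x5B.
P2: E(K, 0xDA) = 0xBE; 0x40 ⊕ 0xBE = 0xFE.
P3: E(K, 0x40) = 0x44; 0xD8 ⊕ 0x44 = 0x9C.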